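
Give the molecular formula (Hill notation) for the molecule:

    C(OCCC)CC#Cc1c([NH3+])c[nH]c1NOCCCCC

C16H28N3O2+

Heavy atoms from the SMILES: 16 C, 3 N, 2 O.
Implicit hydrogens by atom environment:
  8 × C: 2 H each → 16
  3 × C (aromatic): no H
  2 × C: 3 H each → 6
  2 × C: no H
  2 × O: no H
  1 × C (aromatic): 1 H
  1 × N (charge +1): 3 H
  1 × N (aromatic): 1 H
  1 × N: 1 H
  Total hydrogens = 28.
Net charge +1.
Molecular formula: C16H28N3O2+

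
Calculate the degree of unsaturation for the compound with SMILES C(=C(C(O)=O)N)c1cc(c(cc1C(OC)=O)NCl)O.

Molecular formula from the SMILES: C11H11ClN2O5.
DoU = (2C + 2 + N − H − X)/2 = (2·11 + 2 + 2 − 11 − 1)/2 = 14/2 = 7.
(Structurally: 1 ring(s) + 6 π bond(s) = 7.)

7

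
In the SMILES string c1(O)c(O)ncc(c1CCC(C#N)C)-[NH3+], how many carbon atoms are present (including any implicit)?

10

The symbol for carbon appears 10 times in the SMILES. Lowercase c denotes aromatic carbon and counts toward C.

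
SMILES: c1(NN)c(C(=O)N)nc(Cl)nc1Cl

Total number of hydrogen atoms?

5

Hydrogens are implicit in SMILES; fill each atom to its normal valence:
  4 × C (aromatic): no H
  2 × Cl: no H
  2 × N: 2 H each → 4
  2 × N (aromatic): no H
  1 × C: no H
  1 × N: 1 H
  1 × O: no H
  Total hydrogens = 5.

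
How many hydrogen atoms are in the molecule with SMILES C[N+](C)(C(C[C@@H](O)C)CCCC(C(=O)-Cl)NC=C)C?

28

Hydrogens are implicit in SMILES; fill each atom to its normal valence:
  5 × C: 2 H each → 10
  4 × C: 3 H each → 12
  4 × C: 1 H each → 4
  1 × C: no H
  1 × Cl: no H
  1 × N: 1 H
  1 × N (charge +1): no H
  1 × O: 1 H
  1 × O: no H
  Total hydrogens = 28.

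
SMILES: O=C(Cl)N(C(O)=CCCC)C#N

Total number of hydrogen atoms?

Hydrogens are implicit in SMILES; fill each atom to its normal valence:
  3 × C: no H
  2 × C: 2 H each → 4
  2 × N: no H
  1 × C: 3 H
  1 × C: 1 H
  1 × Cl: no H
  1 × O: 1 H
  1 × O: no H
  Total hydrogens = 9.

9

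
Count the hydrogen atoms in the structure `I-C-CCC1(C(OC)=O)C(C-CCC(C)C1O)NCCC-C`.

Hydrogens are implicit in SMILES; fill each atom to its normal valence:
  9 × C: 2 H each → 18
  3 × C: 3 H each → 9
  3 × C: 1 H each → 3
  2 × C: no H
  2 × O: no H
  1 × I: no H
  1 × N: 1 H
  1 × O: 1 H
  Total hydrogens = 32.

32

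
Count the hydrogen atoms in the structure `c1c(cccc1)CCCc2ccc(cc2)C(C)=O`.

18

Hydrogens are implicit in SMILES; fill each atom to its normal valence:
  9 × C (aromatic): 1 H each → 9
  3 × C: 2 H each → 6
  3 × C (aromatic): no H
  1 × C: 3 H
  1 × C: no H
  1 × O: no H
  Total hydrogens = 18.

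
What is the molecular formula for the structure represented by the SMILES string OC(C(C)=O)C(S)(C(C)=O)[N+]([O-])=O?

C6H9NO5S

Heavy atoms from the SMILES: 6 C, 1 N, 5 O, 1 S.
Implicit hydrogens by atom environment:
  3 × C: no H
  3 × O: no H
  2 × C: 3 H each → 6
  1 × C: 1 H
  1 × N (charge +1): no H
  1 × O: 1 H
  1 × O (charge -1): no H
  1 × S: 1 H
  Total hydrogens = 9.
Molecular formula: C6H9NO5S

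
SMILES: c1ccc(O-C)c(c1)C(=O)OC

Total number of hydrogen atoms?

Hydrogens are implicit in SMILES; fill each atom to its normal valence:
  4 × C (aromatic): 1 H each → 4
  3 × O: no H
  2 × C: 3 H each → 6
  2 × C (aromatic): no H
  1 × C: no H
  Total hydrogens = 10.

10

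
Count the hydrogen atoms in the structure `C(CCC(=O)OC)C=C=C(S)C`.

14

Hydrogens are implicit in SMILES; fill each atom to its normal valence:
  3 × C: 2 H each → 6
  3 × C: no H
  2 × C: 3 H each → 6
  2 × O: no H
  1 × C: 1 H
  1 × S: 1 H
  Total hydrogens = 14.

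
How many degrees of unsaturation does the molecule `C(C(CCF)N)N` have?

0

Molecular formula from the SMILES: C4H11FN2.
DoU = (2C + 2 + N − H − X)/2 = (2·4 + 2 + 2 − 11 − 1)/2 = 0/2 = 0.
(Structurally: 0 ring(s) + 0 π bond(s) = 0.)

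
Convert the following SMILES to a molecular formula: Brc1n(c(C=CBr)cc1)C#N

Heavy atoms from the SMILES: 2 Br, 7 C, 2 N.
Implicit hydrogens by atom environment:
  2 × Br: no H
  2 × C (aromatic): 1 H each → 2
  2 × C: 1 H each → 2
  2 × C (aromatic): no H
  1 × C: no H
  1 × N (aromatic): no H
  1 × N: no H
  Total hydrogens = 4.
Molecular formula: C7H4Br2N2

C7H4Br2N2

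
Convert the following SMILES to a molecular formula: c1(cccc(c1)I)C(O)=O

Heavy atoms from the SMILES: 7 C, 1 I, 2 O.
Implicit hydrogens by atom environment:
  4 × C (aromatic): 1 H each → 4
  2 × C (aromatic): no H
  1 × C: no H
  1 × I: no H
  1 × O: 1 H
  1 × O: no H
  Total hydrogens = 5.
Molecular formula: C7H5IO2

C7H5IO2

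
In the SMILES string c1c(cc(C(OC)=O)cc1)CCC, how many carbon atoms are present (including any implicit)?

The symbol for carbon appears 11 times in the SMILES. Lowercase c denotes aromatic carbon and counts toward C.

11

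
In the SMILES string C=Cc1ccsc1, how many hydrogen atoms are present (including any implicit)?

6

Hydrogens are implicit in SMILES; fill each atom to its normal valence:
  3 × C (aromatic): 1 H each → 3
  1 × C: 2 H
  1 × C: 1 H
  1 × C (aromatic): no H
  1 × S (aromatic): no H
  Total hydrogens = 6.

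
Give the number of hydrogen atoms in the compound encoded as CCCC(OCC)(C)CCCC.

24

Hydrogens are implicit in SMILES; fill each atom to its normal valence:
  6 × C: 2 H each → 12
  4 × C: 3 H each → 12
  1 × C: no H
  1 × O: no H
  Total hydrogens = 24.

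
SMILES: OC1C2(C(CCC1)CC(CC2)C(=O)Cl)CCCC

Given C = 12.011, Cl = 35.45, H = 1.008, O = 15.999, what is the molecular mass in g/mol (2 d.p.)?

Molecular formula: C15H25ClO2.
M = 15×12.011 + 1×35.45 + 25×1.008 + 2×15.999 = 272.81 g/mol.

272.81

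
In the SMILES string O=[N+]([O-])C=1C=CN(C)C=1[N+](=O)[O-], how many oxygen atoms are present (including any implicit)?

The symbol for oxygen appears 4 times in the SMILES.

4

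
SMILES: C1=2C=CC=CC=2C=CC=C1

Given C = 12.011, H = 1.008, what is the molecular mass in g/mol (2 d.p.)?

128.17

Molecular formula: C10H8.
M = 10×12.011 + 8×1.008 = 128.17 g/mol.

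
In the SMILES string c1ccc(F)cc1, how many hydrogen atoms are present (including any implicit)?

5

Hydrogens are implicit in SMILES; fill each atom to its normal valence:
  5 × C (aromatic): 1 H each → 5
  1 × C (aromatic): no H
  1 × F: no H
  Total hydrogens = 5.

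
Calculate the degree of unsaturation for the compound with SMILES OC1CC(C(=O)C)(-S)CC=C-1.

Molecular formula from the SMILES: C8H12O2S.
DoU = (2C + 2 + N − H − X)/2 = (2·8 + 2 + 0 − 12 − 0)/2 = 6/2 = 3.
(Structurally: 1 ring(s) + 2 π bond(s) = 3.)

3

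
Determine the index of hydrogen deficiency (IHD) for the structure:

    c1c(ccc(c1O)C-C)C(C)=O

5

Molecular formula from the SMILES: C10H12O2.
DoU = (2C + 2 + N − H − X)/2 = (2·10 + 2 + 0 − 12 − 0)/2 = 10/2 = 5.
(Structurally: 1 ring(s) + 4 π bond(s) = 5.)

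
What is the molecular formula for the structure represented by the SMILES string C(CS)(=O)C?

Heavy atoms from the SMILES: 3 C, 1 O, 1 S.
Implicit hydrogens by atom environment:
  1 × C: 3 H
  1 × C: 2 H
  1 × C: no H
  1 × O: no H
  1 × S: 1 H
  Total hydrogens = 6.
Molecular formula: C3H6OS

C3H6OS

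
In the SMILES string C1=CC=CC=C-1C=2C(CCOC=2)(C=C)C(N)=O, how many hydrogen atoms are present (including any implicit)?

Hydrogens are implicit in SMILES; fill each atom to its normal valence:
  5 × C (aromatic): 1 H each → 5
  3 × C: 2 H each → 6
  3 × C: no H
  2 × C: 1 H each → 2
  2 × O: no H
  1 × C (aromatic): no H
  1 × N: 2 H
  Total hydrogens = 15.

15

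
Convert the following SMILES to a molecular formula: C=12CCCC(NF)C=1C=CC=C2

C10H12FN

Heavy atoms from the SMILES: 10 C, 1 F, 1 N.
Implicit hydrogens by atom environment:
  4 × C (aromatic): 1 H each → 4
  3 × C: 2 H each → 6
  2 × C (aromatic): no H
  1 × C: 1 H
  1 × F: no H
  1 × N: 1 H
  Total hydrogens = 12.
Molecular formula: C10H12FN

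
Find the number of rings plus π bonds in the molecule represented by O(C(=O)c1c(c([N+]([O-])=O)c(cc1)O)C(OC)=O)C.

7

Molecular formula from the SMILES: C10H9NO7.
DoU = (2C + 2 + N − H − X)/2 = (2·10 + 2 + 1 − 9 − 0)/2 = 14/2 = 7.
(Structurally: 1 ring(s) + 6 π bond(s) = 7.)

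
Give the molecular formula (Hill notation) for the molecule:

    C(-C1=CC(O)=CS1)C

Heavy atoms from the SMILES: 6 C, 1 O, 1 S.
Implicit hydrogens by atom environment:
  2 × C (aromatic): 1 H each → 2
  2 × C (aromatic): no H
  1 × C: 3 H
  1 × C: 2 H
  1 × O: 1 H
  1 × S (aromatic): no H
  Total hydrogens = 8.
Molecular formula: C6H8OS

C6H8OS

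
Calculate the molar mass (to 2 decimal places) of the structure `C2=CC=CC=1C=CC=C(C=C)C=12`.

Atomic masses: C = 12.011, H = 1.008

Molecular formula: C12H10.
M = 12×12.011 + 10×1.008 = 154.21 g/mol.

154.21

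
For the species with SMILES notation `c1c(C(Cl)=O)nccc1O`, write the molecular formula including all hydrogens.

C6H4ClNO2

Heavy atoms from the SMILES: 6 C, 1 Cl, 1 N, 2 O.
Implicit hydrogens by atom environment:
  3 × C (aromatic): 1 H each → 3
  2 × C (aromatic): no H
  1 × C: no H
  1 × Cl: no H
  1 × N (aromatic): no H
  1 × O: 1 H
  1 × O: no H
  Total hydrogens = 4.
Molecular formula: C6H4ClNO2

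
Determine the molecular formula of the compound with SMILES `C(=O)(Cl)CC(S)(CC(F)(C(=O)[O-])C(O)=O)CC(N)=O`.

C9H10ClFNO6S-

Heavy atoms from the SMILES: 9 C, 1 Cl, 1 F, 1 N, 6 O, 1 S.
Implicit hydrogens by atom environment:
  6 × C: no H
  4 × O: no H
  3 × C: 2 H each → 6
  1 × Cl: no H
  1 × F: no H
  1 × N: 2 H
  1 × O: 1 H
  1 × O (charge -1): no H
  1 × S: 1 H
  Total hydrogens = 10.
Net charge -1.
Molecular formula: C9H10ClFNO6S-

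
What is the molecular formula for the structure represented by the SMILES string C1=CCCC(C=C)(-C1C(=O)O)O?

Heavy atoms from the SMILES: 9 C, 3 O.
Implicit hydrogens by atom environment:
  4 × C: 1 H each → 4
  3 × C: 2 H each → 6
  2 × C: no H
  2 × O: 1 H each → 2
  1 × O: no H
  Total hydrogens = 12.
Molecular formula: C9H12O3

C9H12O3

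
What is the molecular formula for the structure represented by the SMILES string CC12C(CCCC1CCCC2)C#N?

Heavy atoms from the SMILES: 12 C, 1 N.
Implicit hydrogens by atom environment:
  7 × C: 2 H each → 14
  2 × C: 1 H each → 2
  2 × C: no H
  1 × C: 3 H
  1 × N: no H
  Total hydrogens = 19.
Molecular formula: C12H19N

C12H19N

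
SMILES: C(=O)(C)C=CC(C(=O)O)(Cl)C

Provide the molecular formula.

C7H9ClO3

Heavy atoms from the SMILES: 7 C, 1 Cl, 3 O.
Implicit hydrogens by atom environment:
  3 × C: no H
  2 × C: 3 H each → 6
  2 × C: 1 H each → 2
  2 × O: no H
  1 × Cl: no H
  1 × O: 1 H
  Total hydrogens = 9.
Molecular formula: C7H9ClO3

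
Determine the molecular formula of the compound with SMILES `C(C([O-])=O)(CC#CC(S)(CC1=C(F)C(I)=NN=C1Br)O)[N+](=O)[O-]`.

Heavy atoms from the SMILES: 1 Br, 11 C, 1 F, 1 I, 3 N, 5 O, 1 S.
Implicit hydrogens by atom environment:
  4 × C (aromatic): no H
  4 × C: no H
  2 × C: 2 H each → 4
  2 × N (aromatic): no H
  2 × O: no H
  2 × O (charge -1): no H
  1 × Br: no H
  1 × C: 1 H
  1 × F: no H
  1 × I: no H
  1 × N (charge +1): no H
  1 × O: 1 H
  1 × S: 1 H
  Total hydrogens = 7.
Net charge -1.
Molecular formula: C11H7BrFIN3O5S-

C11H7BrFIN3O5S-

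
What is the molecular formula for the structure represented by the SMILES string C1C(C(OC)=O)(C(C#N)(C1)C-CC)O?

Heavy atoms from the SMILES: 10 C, 1 N, 3 O.
Implicit hydrogens by atom environment:
  4 × C: 2 H each → 8
  4 × C: no H
  2 × C: 3 H each → 6
  2 × O: no H
  1 × N: no H
  1 × O: 1 H
  Total hydrogens = 15.
Molecular formula: C10H15NO3

C10H15NO3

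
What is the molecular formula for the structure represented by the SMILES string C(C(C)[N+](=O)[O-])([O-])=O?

Heavy atoms from the SMILES: 3 C, 1 N, 4 O.
Implicit hydrogens by atom environment:
  2 × O: no H
  2 × O (charge -1): no H
  1 × C: 3 H
  1 × C: 1 H
  1 × C: no H
  1 × N (charge +1): no H
  Total hydrogens = 4.
Net charge -1.
Molecular formula: C3H4NO4-

C3H4NO4-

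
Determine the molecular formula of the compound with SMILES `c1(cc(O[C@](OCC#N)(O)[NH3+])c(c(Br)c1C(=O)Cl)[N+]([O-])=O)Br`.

Heavy atoms from the SMILES: 2 Br, 10 C, 1 Cl, 3 N, 6 O.
Implicit hydrogens by atom environment:
  5 × C (aromatic): no H
  4 × O: no H
  3 × C: no H
  2 × Br: no H
  1 × C: 2 H
  1 × C (aromatic): 1 H
  1 × Cl: no H
  1 × N (charge +1): 3 H
  1 × N (charge +1): no H
  1 × N: no H
  1 × O: 1 H
  1 × O (charge -1): no H
  Total hydrogens = 7.
Net charge +1.
Molecular formula: C10H7Br2ClN3O6+

C10H7Br2ClN3O6+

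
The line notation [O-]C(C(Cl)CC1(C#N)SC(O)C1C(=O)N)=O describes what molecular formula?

C8H8ClN2O4S-

Heavy atoms from the SMILES: 8 C, 1 Cl, 2 N, 4 O, 1 S.
Implicit hydrogens by atom environment:
  4 × C: no H
  3 × C: 1 H each → 3
  2 × O: no H
  1 × C: 2 H
  1 × Cl: no H
  1 × N: 2 H
  1 × N: no H
  1 × O: 1 H
  1 × O (charge -1): no H
  1 × S: no H
  Total hydrogens = 8.
Net charge -1.
Molecular formula: C8H8ClN2O4S-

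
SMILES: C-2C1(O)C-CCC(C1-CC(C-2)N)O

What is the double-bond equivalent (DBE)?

2

Molecular formula from the SMILES: C10H19NO2.
DoU = (2C + 2 + N − H − X)/2 = (2·10 + 2 + 1 − 19 − 0)/2 = 4/2 = 2.
(Structurally: 2 ring(s) + 0 π bond(s) = 2.)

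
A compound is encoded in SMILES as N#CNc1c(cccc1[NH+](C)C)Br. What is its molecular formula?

Heavy atoms from the SMILES: 1 Br, 9 C, 3 N.
Implicit hydrogens by atom environment:
  3 × C (aromatic): 1 H each → 3
  3 × C (aromatic): no H
  2 × C: 3 H each → 6
  1 × Br: no H
  1 × C: no H
  1 × N (charge +1): 1 H
  1 × N: 1 H
  1 × N: no H
  Total hydrogens = 11.
Net charge +1.
Molecular formula: C9H11BrN3+

C9H11BrN3+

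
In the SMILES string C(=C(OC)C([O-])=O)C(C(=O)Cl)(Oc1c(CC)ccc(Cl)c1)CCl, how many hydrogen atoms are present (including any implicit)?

Hydrogens are implicit in SMILES; fill each atom to its normal valence:
  4 × C: no H
  4 × O: no H
  3 × C (aromatic): 1 H each → 3
  3 × C (aromatic): no H
  3 × Cl: no H
  2 × C: 3 H each → 6
  2 × C: 2 H each → 4
  1 × C: 1 H
  1 × O (charge -1): no H
  Total hydrogens = 14.

14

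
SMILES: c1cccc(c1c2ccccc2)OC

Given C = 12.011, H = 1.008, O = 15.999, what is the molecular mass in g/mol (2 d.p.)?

184.24

Molecular formula: C13H12O.
M = 13×12.011 + 12×1.008 + 1×15.999 = 184.24 g/mol.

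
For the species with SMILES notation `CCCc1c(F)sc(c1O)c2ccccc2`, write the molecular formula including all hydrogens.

Heavy atoms from the SMILES: 13 C, 1 F, 1 O, 1 S.
Implicit hydrogens by atom environment:
  5 × C (aromatic): 1 H each → 5
  5 × C (aromatic): no H
  2 × C: 2 H each → 4
  1 × C: 3 H
  1 × F: no H
  1 × O: 1 H
  1 × S (aromatic): no H
  Total hydrogens = 13.
Molecular formula: C13H13FOS

C13H13FOS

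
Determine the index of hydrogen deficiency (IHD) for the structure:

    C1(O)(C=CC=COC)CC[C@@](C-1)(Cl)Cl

Molecular formula from the SMILES: C10H14Cl2O2.
DoU = (2C + 2 + N − H − X)/2 = (2·10 + 2 + 0 − 14 − 2)/2 = 6/2 = 3.
(Structurally: 1 ring(s) + 2 π bond(s) = 3.)

3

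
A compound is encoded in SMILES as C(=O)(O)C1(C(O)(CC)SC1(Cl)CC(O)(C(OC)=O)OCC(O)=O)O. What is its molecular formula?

Heavy atoms from the SMILES: 12 C, 1 Cl, 10 O, 1 S.
Implicit hydrogens by atom environment:
  7 × C: no H
  5 × O: 1 H each → 5
  5 × O: no H
  3 × C: 2 H each → 6
  2 × C: 3 H each → 6
  1 × Cl: no H
  1 × S: no H
  Total hydrogens = 17.
Molecular formula: C12H17ClO10S

C12H17ClO10S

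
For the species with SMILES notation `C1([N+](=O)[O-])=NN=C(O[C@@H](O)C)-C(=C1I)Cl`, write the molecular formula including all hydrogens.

C6H5ClIN3O4

Heavy atoms from the SMILES: 6 C, 1 Cl, 1 I, 3 N, 4 O.
Implicit hydrogens by atom environment:
  4 × C (aromatic): no H
  2 × N (aromatic): no H
  2 × O: no H
  1 × C: 3 H
  1 × C: 1 H
  1 × Cl: no H
  1 × I: no H
  1 × N (charge +1): no H
  1 × O: 1 H
  1 × O (charge -1): no H
  Total hydrogens = 5.
Molecular formula: C6H5ClIN3O4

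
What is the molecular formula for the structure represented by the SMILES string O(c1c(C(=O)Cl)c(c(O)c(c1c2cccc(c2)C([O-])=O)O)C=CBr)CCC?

Heavy atoms from the SMILES: 1 Br, 19 C, 1 Cl, 6 O.
Implicit hydrogens by atom environment:
  8 × C (aromatic): no H
  4 × C (aromatic): 1 H each → 4
  3 × O: no H
  2 × C: 2 H each → 4
  2 × C: 1 H each → 2
  2 × C: no H
  2 × O: 1 H each → 2
  1 × Br: no H
  1 × C: 3 H
  1 × Cl: no H
  1 × O (charge -1): no H
  Total hydrogens = 15.
Net charge -1.
Molecular formula: C19H15BrClO6-

C19H15BrClO6-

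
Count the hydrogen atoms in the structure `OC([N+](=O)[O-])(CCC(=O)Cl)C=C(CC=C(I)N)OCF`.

13

Hydrogens are implicit in SMILES; fill each atom to its normal valence:
  4 × C: 2 H each → 8
  4 × C: no H
  3 × O: no H
  2 × C: 1 H each → 2
  1 × Cl: no H
  1 × F: no H
  1 × I: no H
  1 × N: 2 H
  1 × N (charge +1): no H
  1 × O: 1 H
  1 × O (charge -1): no H
  Total hydrogens = 13.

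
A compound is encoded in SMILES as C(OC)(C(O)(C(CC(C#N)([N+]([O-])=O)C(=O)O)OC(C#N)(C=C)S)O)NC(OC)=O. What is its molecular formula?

Heavy atoms from the SMILES: 14 C, 4 N, 10 O, 1 S.
Implicit hydrogens by atom environment:
  7 × C: no H
  6 × O: no H
  3 × C: 1 H each → 3
  3 × O: 1 H each → 3
  2 × C: 3 H each → 6
  2 × C: 2 H each → 4
  2 × N: no H
  1 × N: 1 H
  1 × N (charge +1): no H
  1 × O (charge -1): no H
  1 × S: 1 H
  Total hydrogens = 18.
Molecular formula: C14H18N4O10S

C14H18N4O10S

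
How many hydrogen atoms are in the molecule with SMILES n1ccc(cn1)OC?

Hydrogens are implicit in SMILES; fill each atom to its normal valence:
  3 × C (aromatic): 1 H each → 3
  2 × N (aromatic): no H
  1 × C: 3 H
  1 × C (aromatic): no H
  1 × O: no H
  Total hydrogens = 6.

6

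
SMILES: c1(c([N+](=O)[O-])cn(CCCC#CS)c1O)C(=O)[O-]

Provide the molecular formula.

C10H9N2O5S-

Heavy atoms from the SMILES: 10 C, 2 N, 5 O, 1 S.
Implicit hydrogens by atom environment:
  3 × C: 2 H each → 6
  3 × C (aromatic): no H
  3 × C: no H
  2 × O: no H
  2 × O (charge -1): no H
  1 × C (aromatic): 1 H
  1 × N (aromatic): no H
  1 × N (charge +1): no H
  1 × O: 1 H
  1 × S: 1 H
  Total hydrogens = 9.
Net charge -1.
Molecular formula: C10H9N2O5S-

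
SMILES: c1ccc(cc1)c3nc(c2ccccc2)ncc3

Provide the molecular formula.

C16H12N2

Heavy atoms from the SMILES: 16 C, 2 N.
Implicit hydrogens by atom environment:
  12 × C (aromatic): 1 H each → 12
  4 × C (aromatic): no H
  2 × N (aromatic): no H
  Total hydrogens = 12.
Molecular formula: C16H12N2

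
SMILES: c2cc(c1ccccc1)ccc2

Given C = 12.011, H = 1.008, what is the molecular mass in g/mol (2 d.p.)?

154.21

Molecular formula: C12H10.
M = 12×12.011 + 10×1.008 = 154.21 g/mol.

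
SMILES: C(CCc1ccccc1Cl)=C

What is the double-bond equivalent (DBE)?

Molecular formula from the SMILES: C10H11Cl.
DoU = (2C + 2 + N − H − X)/2 = (2·10 + 2 + 0 − 11 − 1)/2 = 10/2 = 5.
(Structurally: 1 ring(s) + 4 π bond(s) = 5.)

5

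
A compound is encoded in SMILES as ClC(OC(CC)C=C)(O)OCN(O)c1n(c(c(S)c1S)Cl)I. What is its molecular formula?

C11H15Cl2IN2O4S2

Heavy atoms from the SMILES: 11 C, 2 Cl, 1 I, 2 N, 4 O, 2 S.
Implicit hydrogens by atom environment:
  4 × C (aromatic): no H
  3 × C: 2 H each → 6
  2 × C: 1 H each → 2
  2 × Cl: no H
  2 × O: 1 H each → 2
  2 × O: no H
  2 × S: 1 H each → 2
  1 × C: 3 H
  1 × C: no H
  1 × I: no H
  1 × N (aromatic): no H
  1 × N: no H
  Total hydrogens = 15.
Molecular formula: C11H15Cl2IN2O4S2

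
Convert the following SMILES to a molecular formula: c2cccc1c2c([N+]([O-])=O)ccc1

C10H7NO2

Heavy atoms from the SMILES: 10 C, 1 N, 2 O.
Implicit hydrogens by atom environment:
  7 × C (aromatic): 1 H each → 7
  3 × C (aromatic): no H
  1 × N (charge +1): no H
  1 × O: no H
  1 × O (charge -1): no H
  Total hydrogens = 7.
Molecular formula: C10H7NO2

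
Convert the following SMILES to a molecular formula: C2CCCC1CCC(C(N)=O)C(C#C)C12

Heavy atoms from the SMILES: 13 C, 1 N, 1 O.
Implicit hydrogens by atom environment:
  6 × C: 2 H each → 12
  5 × C: 1 H each → 5
  2 × C: no H
  1 × N: 2 H
  1 × O: no H
  Total hydrogens = 19.
Molecular formula: C13H19NO

C13H19NO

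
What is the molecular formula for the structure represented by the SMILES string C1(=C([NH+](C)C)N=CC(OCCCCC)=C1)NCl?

C12H21ClN3O+

Heavy atoms from the SMILES: 12 C, 1 Cl, 3 N, 1 O.
Implicit hydrogens by atom environment:
  4 × C: 2 H each → 8
  3 × C: 3 H each → 9
  3 × C (aromatic): no H
  2 × C (aromatic): 1 H each → 2
  1 × Cl: no H
  1 × N: 1 H
  1 × N (charge +1): 1 H
  1 × N (aromatic): no H
  1 × O: no H
  Total hydrogens = 21.
Net charge +1.
Molecular formula: C12H21ClN3O+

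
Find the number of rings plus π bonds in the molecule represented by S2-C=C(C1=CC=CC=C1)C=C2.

7

Molecular formula from the SMILES: C10H8S.
DoU = (2C + 2 + N − H − X)/2 = (2·10 + 2 + 0 − 8 − 0)/2 = 14/2 = 7.
(Structurally: 2 ring(s) + 5 π bond(s) = 7.)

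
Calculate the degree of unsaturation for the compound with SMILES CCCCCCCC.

Molecular formula from the SMILES: C8H18.
DoU = (2C + 2 + N − H − X)/2 = (2·8 + 2 + 0 − 18 − 0)/2 = 0/2 = 0.
(Structurally: 0 ring(s) + 0 π bond(s) = 0.)

0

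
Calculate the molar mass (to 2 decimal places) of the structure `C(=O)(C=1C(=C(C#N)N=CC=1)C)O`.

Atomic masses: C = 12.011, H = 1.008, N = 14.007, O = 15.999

162.15

Molecular formula: C8H6N2O2.
M = 8×12.011 + 6×1.008 + 2×14.007 + 2×15.999 = 162.15 g/mol.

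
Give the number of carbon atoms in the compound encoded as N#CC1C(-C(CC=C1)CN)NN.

The symbol for carbon appears 8 times in the SMILES.

8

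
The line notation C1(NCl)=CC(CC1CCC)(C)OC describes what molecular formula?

C10H18ClNO

Heavy atoms from the SMILES: 10 C, 1 Cl, 1 N, 1 O.
Implicit hydrogens by atom environment:
  3 × C: 3 H each → 9
  3 × C: 2 H each → 6
  2 × C: 1 H each → 2
  2 × C: no H
  1 × Cl: no H
  1 × N: 1 H
  1 × O: no H
  Total hydrogens = 18.
Molecular formula: C10H18ClNO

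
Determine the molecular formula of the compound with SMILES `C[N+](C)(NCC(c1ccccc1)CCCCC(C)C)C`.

Heavy atoms from the SMILES: 18 C, 2 N.
Implicit hydrogens by atom environment:
  5 × C: 3 H each → 15
  5 × C: 2 H each → 10
  5 × C (aromatic): 1 H each → 5
  2 × C: 1 H each → 2
  1 × C (aromatic): no H
  1 × N: 1 H
  1 × N (charge +1): no H
  Total hydrogens = 33.
Net charge +1.
Molecular formula: C18H33N2+

C18H33N2+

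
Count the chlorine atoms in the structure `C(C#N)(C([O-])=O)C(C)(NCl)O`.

The symbol for chlorine appears 1 time in the SMILES.

1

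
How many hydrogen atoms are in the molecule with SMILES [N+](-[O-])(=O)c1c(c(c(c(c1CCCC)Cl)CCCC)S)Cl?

19

Hydrogens are implicit in SMILES; fill each atom to its normal valence:
  6 × C: 2 H each → 12
  6 × C (aromatic): no H
  2 × C: 3 H each → 6
  2 × Cl: no H
  1 × N (charge +1): no H
  1 × O: no H
  1 × O (charge -1): no H
  1 × S: 1 H
  Total hydrogens = 19.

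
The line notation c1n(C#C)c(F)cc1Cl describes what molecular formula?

Heavy atoms from the SMILES: 6 C, 1 Cl, 1 F, 1 N.
Implicit hydrogens by atom environment:
  2 × C (aromatic): 1 H each → 2
  2 × C (aromatic): no H
  1 × C: 1 H
  1 × C: no H
  1 × Cl: no H
  1 × F: no H
  1 × N (aromatic): no H
  Total hydrogens = 3.
Molecular formula: C6H3ClFN

C6H3ClFN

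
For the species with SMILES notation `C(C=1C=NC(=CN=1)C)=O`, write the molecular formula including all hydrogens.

Heavy atoms from the SMILES: 6 C, 2 N, 1 O.
Implicit hydrogens by atom environment:
  2 × C (aromatic): 1 H each → 2
  2 × C (aromatic): no H
  2 × N (aromatic): no H
  1 × C: 3 H
  1 × C: 1 H
  1 × O: no H
  Total hydrogens = 6.
Molecular formula: C6H6N2O

C6H6N2O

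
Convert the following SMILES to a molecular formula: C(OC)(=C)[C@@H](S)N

C4H9NOS

Heavy atoms from the SMILES: 4 C, 1 N, 1 O, 1 S.
Implicit hydrogens by atom environment:
  1 × C: 3 H
  1 × C: 2 H
  1 × C: 1 H
  1 × C: no H
  1 × N: 2 H
  1 × O: no H
  1 × S: 1 H
  Total hydrogens = 9.
Molecular formula: C4H9NOS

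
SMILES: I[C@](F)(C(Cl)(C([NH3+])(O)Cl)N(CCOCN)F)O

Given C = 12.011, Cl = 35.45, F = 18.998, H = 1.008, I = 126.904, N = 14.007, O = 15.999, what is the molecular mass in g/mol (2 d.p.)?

Molecular formula: C6H13Cl2F2IN3O3+.
M = 6×12.011 + 2×35.45 + 2×18.998 + 13×1.008 + 1×126.904 + 3×14.007 + 3×15.999 = 410.99 g/mol.

410.99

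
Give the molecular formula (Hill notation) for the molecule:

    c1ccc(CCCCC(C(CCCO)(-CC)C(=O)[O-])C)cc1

Heavy atoms from the SMILES: 19 C, 3 O.
Implicit hydrogens by atom environment:
  8 × C: 2 H each → 16
  5 × C (aromatic): 1 H each → 5
  2 × C: 3 H each → 6
  2 × C: no H
  1 × C: 1 H
  1 × C (aromatic): no H
  1 × O: 1 H
  1 × O: no H
  1 × O (charge -1): no H
  Total hydrogens = 29.
Net charge -1.
Molecular formula: C19H29O3-

C19H29O3-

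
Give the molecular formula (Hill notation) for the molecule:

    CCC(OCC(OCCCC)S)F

Heavy atoms from the SMILES: 9 C, 1 F, 2 O, 1 S.
Implicit hydrogens by atom environment:
  5 × C: 2 H each → 10
  2 × C: 3 H each → 6
  2 × C: 1 H each → 2
  2 × O: no H
  1 × F: no H
  1 × S: 1 H
  Total hydrogens = 19.
Molecular formula: C9H19FO2S

C9H19FO2S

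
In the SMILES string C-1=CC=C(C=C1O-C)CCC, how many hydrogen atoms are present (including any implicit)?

Hydrogens are implicit in SMILES; fill each atom to its normal valence:
  4 × C (aromatic): 1 H each → 4
  2 × C: 3 H each → 6
  2 × C: 2 H each → 4
  2 × C (aromatic): no H
  1 × O: no H
  Total hydrogens = 14.

14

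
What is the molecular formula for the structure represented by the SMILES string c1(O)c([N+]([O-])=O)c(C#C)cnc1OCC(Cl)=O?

C9H5ClN2O5

Heavy atoms from the SMILES: 9 C, 1 Cl, 2 N, 5 O.
Implicit hydrogens by atom environment:
  4 × C (aromatic): no H
  3 × O: no H
  2 × C: no H
  1 × C: 2 H
  1 × C (aromatic): 1 H
  1 × C: 1 H
  1 × Cl: no H
  1 × N (aromatic): no H
  1 × N (charge +1): no H
  1 × O: 1 H
  1 × O (charge -1): no H
  Total hydrogens = 5.
Molecular formula: C9H5ClN2O5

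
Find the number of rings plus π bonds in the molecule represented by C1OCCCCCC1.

Molecular formula from the SMILES: C7H14O.
DoU = (2C + 2 + N − H − X)/2 = (2·7 + 2 + 0 − 14 − 0)/2 = 2/2 = 1.
(Structurally: 1 ring(s) + 0 π bond(s) = 1.)

1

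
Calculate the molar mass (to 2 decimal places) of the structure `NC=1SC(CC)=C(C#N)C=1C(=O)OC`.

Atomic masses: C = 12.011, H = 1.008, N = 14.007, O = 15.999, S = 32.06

210.25

Molecular formula: C9H10N2O2S.
M = 9×12.011 + 10×1.008 + 2×14.007 + 2×15.999 + 1×32.06 = 210.25 g/mol.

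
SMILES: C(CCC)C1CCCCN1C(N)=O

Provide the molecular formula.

Heavy atoms from the SMILES: 10 C, 2 N, 1 O.
Implicit hydrogens by atom environment:
  7 × C: 2 H each → 14
  1 × C: 3 H
  1 × C: 1 H
  1 × C: no H
  1 × N: 2 H
  1 × N: no H
  1 × O: no H
  Total hydrogens = 20.
Molecular formula: C10H20N2O

C10H20N2O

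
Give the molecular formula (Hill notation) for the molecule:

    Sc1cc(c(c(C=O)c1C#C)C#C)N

Heavy atoms from the SMILES: 11 C, 1 N, 1 O, 1 S.
Implicit hydrogens by atom environment:
  5 × C (aromatic): no H
  3 × C: 1 H each → 3
  2 × C: no H
  1 × C (aromatic): 1 H
  1 × N: 2 H
  1 × O: no H
  1 × S: 1 H
  Total hydrogens = 7.
Molecular formula: C11H7NOS

C11H7NOS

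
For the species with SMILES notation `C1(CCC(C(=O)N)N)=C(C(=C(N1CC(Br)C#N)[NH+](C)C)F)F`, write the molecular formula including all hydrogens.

Heavy atoms from the SMILES: 1 Br, 13 C, 2 F, 5 N, 1 O.
Implicit hydrogens by atom environment:
  4 × C (aromatic): no H
  3 × C: 2 H each → 6
  2 × C: 3 H each → 6
  2 × C: 1 H each → 2
  2 × C: no H
  2 × F: no H
  2 × N: 2 H each → 4
  1 × Br: no H
  1 × N (charge +1): 1 H
  1 × N (aromatic): no H
  1 × N: no H
  1 × O: no H
  Total hydrogens = 19.
Net charge +1.
Molecular formula: C13H19BrF2N5O+

C13H19BrF2N5O+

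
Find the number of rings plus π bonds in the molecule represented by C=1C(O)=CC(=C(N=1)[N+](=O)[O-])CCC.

5

Molecular formula from the SMILES: C8H10N2O3.
DoU = (2C + 2 + N − H − X)/2 = (2·8 + 2 + 2 − 10 − 0)/2 = 10/2 = 5.
(Structurally: 1 ring(s) + 4 π bond(s) = 5.)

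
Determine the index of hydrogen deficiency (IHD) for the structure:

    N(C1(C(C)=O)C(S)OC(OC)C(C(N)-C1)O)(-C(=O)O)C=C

Molecular formula from the SMILES: C12H20N2O6S.
DoU = (2C + 2 + N − H − X)/2 = (2·12 + 2 + 2 − 20 − 0)/2 = 8/2 = 4.
(Structurally: 1 ring(s) + 3 π bond(s) = 4.)

4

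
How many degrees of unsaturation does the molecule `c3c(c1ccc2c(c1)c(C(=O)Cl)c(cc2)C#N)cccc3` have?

14

Molecular formula from the SMILES: C18H10ClNO.
DoU = (2C + 2 + N − H − X)/2 = (2·18 + 2 + 1 − 10 − 1)/2 = 28/2 = 14.
(Structurally: 3 ring(s) + 11 π bond(s) = 14.)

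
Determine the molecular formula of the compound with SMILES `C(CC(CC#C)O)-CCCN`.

Heavy atoms from the SMILES: 9 C, 1 N, 1 O.
Implicit hydrogens by atom environment:
  6 × C: 2 H each → 12
  2 × C: 1 H each → 2
  1 × C: no H
  1 × N: 2 H
  1 × O: 1 H
  Total hydrogens = 17.
Molecular formula: C9H17NO

C9H17NO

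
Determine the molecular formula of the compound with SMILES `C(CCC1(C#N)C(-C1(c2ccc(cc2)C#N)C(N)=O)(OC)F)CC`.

C18H20FN3O2

Heavy atoms from the SMILES: 18 C, 1 F, 3 N, 2 O.
Implicit hydrogens by atom environment:
  6 × C: no H
  4 × C: 2 H each → 8
  4 × C (aromatic): 1 H each → 4
  2 × C: 3 H each → 6
  2 × C (aromatic): no H
  2 × N: no H
  2 × O: no H
  1 × F: no H
  1 × N: 2 H
  Total hydrogens = 20.
Molecular formula: C18H20FN3O2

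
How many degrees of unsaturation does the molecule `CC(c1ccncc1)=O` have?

Molecular formula from the SMILES: C7H7NO.
DoU = (2C + 2 + N − H − X)/2 = (2·7 + 2 + 1 − 7 − 0)/2 = 10/2 = 5.
(Structurally: 1 ring(s) + 4 π bond(s) = 5.)

5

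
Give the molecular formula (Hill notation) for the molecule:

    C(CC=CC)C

Heavy atoms from the SMILES: 6 C.
Implicit hydrogens by atom environment:
  2 × C: 3 H each → 6
  2 × C: 2 H each → 4
  2 × C: 1 H each → 2
  Total hydrogens = 12.
Molecular formula: C6H12

C6H12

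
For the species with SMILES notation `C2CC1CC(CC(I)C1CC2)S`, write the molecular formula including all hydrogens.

C10H17IS

Heavy atoms from the SMILES: 10 C, 1 I, 1 S.
Implicit hydrogens by atom environment:
  6 × C: 2 H each → 12
  4 × C: 1 H each → 4
  1 × I: no H
  1 × S: 1 H
  Total hydrogens = 17.
Molecular formula: C10H17IS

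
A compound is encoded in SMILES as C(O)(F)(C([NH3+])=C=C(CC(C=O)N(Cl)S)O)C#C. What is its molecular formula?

C9H11ClFN2O3S+

Heavy atoms from the SMILES: 9 C, 1 Cl, 1 F, 2 N, 3 O, 1 S.
Implicit hydrogens by atom environment:
  5 × C: no H
  3 × C: 1 H each → 3
  2 × O: 1 H each → 2
  1 × C: 2 H
  1 × Cl: no H
  1 × F: no H
  1 × N (charge +1): 3 H
  1 × N: no H
  1 × O: no H
  1 × S: 1 H
  Total hydrogens = 11.
Net charge +1.
Molecular formula: C9H11ClFN2O3S+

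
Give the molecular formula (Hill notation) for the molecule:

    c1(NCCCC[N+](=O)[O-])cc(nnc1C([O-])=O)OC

C10H13N4O5-

Heavy atoms from the SMILES: 10 C, 4 N, 5 O.
Implicit hydrogens by atom environment:
  4 × C: 2 H each → 8
  3 × C (aromatic): no H
  3 × O: no H
  2 × N (aromatic): no H
  2 × O (charge -1): no H
  1 × C: 3 H
  1 × C (aromatic): 1 H
  1 × C: no H
  1 × N: 1 H
  1 × N (charge +1): no H
  Total hydrogens = 13.
Net charge -1.
Molecular formula: C10H13N4O5-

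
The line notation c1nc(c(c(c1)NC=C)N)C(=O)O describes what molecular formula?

Heavy atoms from the SMILES: 8 C, 3 N, 2 O.
Implicit hydrogens by atom environment:
  3 × C (aromatic): no H
  2 × C (aromatic): 1 H each → 2
  1 × C: 2 H
  1 × C: 1 H
  1 × C: no H
  1 × N: 2 H
  1 × N: 1 H
  1 × N (aromatic): no H
  1 × O: 1 H
  1 × O: no H
  Total hydrogens = 9.
Molecular formula: C8H9N3O2

C8H9N3O2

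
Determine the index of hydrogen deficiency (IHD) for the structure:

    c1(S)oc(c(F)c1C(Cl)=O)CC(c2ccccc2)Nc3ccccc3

12

Molecular formula from the SMILES: C19H15ClFNO2S.
DoU = (2C + 2 + N − H − X)/2 = (2·19 + 2 + 1 − 15 − 2)/2 = 24/2 = 12.
(Structurally: 3 ring(s) + 9 π bond(s) = 12.)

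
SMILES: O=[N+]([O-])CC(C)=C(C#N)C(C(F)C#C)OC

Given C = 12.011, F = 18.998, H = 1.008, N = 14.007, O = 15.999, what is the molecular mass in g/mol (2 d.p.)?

226.21

Molecular formula: C10H11FN2O3.
M = 10×12.011 + 1×18.998 + 11×1.008 + 2×14.007 + 3×15.999 = 226.21 g/mol.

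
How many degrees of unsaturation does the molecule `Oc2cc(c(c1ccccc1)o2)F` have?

7

Molecular formula from the SMILES: C10H7FO2.
DoU = (2C + 2 + N − H − X)/2 = (2·10 + 2 + 0 − 7 − 1)/2 = 14/2 = 7.
(Structurally: 2 ring(s) + 5 π bond(s) = 7.)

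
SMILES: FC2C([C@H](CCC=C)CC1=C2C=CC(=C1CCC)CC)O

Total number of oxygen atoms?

The symbol for oxygen appears 1 time in the SMILES.

1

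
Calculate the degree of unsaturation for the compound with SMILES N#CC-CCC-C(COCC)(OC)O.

2

Molecular formula from the SMILES: C10H19NO3.
DoU = (2C + 2 + N − H − X)/2 = (2·10 + 2 + 1 − 19 − 0)/2 = 4/2 = 2.
(Structurally: 0 ring(s) + 2 π bond(s) = 2.)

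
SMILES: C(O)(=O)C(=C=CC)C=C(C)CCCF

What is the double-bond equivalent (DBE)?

Molecular formula from the SMILES: C11H15FO2.
DoU = (2C + 2 + N − H − X)/2 = (2·11 + 2 + 0 − 15 − 1)/2 = 8/2 = 4.
(Structurally: 0 ring(s) + 4 π bond(s) = 4.)

4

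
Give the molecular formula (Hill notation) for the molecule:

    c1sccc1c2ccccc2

Heavy atoms from the SMILES: 10 C, 1 S.
Implicit hydrogens by atom environment:
  8 × C (aromatic): 1 H each → 8
  2 × C (aromatic): no H
  1 × S (aromatic): no H
  Total hydrogens = 8.
Molecular formula: C10H8S

C10H8S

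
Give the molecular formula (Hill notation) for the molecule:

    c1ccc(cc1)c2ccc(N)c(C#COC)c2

C15H13NO

Heavy atoms from the SMILES: 15 C, 1 N, 1 O.
Implicit hydrogens by atom environment:
  8 × C (aromatic): 1 H each → 8
  4 × C (aromatic): no H
  2 × C: no H
  1 × C: 3 H
  1 × N: 2 H
  1 × O: no H
  Total hydrogens = 13.
Molecular formula: C15H13NO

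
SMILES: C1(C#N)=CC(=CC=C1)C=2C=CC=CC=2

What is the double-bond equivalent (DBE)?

10

Molecular formula from the SMILES: C13H9N.
DoU = (2C + 2 + N − H − X)/2 = (2·13 + 2 + 1 − 9 − 0)/2 = 20/2 = 10.
(Structurally: 2 ring(s) + 8 π bond(s) = 10.)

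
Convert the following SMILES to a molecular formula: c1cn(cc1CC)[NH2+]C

C7H13N2+

Heavy atoms from the SMILES: 7 C, 2 N.
Implicit hydrogens by atom environment:
  3 × C (aromatic): 1 H each → 3
  2 × C: 3 H each → 6
  1 × C: 2 H
  1 × C (aromatic): no H
  1 × N (charge +1): 2 H
  1 × N (aromatic): no H
  Total hydrogens = 13.
Net charge +1.
Molecular formula: C7H13N2+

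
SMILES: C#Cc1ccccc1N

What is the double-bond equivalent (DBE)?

6

Molecular formula from the SMILES: C8H7N.
DoU = (2C + 2 + N − H − X)/2 = (2·8 + 2 + 1 − 7 − 0)/2 = 12/2 = 6.
(Structurally: 1 ring(s) + 5 π bond(s) = 6.)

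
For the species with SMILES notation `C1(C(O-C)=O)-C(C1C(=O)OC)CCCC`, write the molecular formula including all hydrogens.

Heavy atoms from the SMILES: 11 C, 4 O.
Implicit hydrogens by atom environment:
  4 × O: no H
  3 × C: 3 H each → 9
  3 × C: 2 H each → 6
  3 × C: 1 H each → 3
  2 × C: no H
  Total hydrogens = 18.
Molecular formula: C11H18O4

C11H18O4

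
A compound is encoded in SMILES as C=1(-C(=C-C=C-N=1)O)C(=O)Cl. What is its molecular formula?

Heavy atoms from the SMILES: 6 C, 1 Cl, 1 N, 2 O.
Implicit hydrogens by atom environment:
  3 × C (aromatic): 1 H each → 3
  2 × C (aromatic): no H
  1 × C: no H
  1 × Cl: no H
  1 × N (aromatic): no H
  1 × O: 1 H
  1 × O: no H
  Total hydrogens = 4.
Molecular formula: C6H4ClNO2

C6H4ClNO2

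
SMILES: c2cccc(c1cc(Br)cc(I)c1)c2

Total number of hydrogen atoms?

8

Hydrogens are implicit in SMILES; fill each atom to its normal valence:
  8 × C (aromatic): 1 H each → 8
  4 × C (aromatic): no H
  1 × Br: no H
  1 × I: no H
  Total hydrogens = 8.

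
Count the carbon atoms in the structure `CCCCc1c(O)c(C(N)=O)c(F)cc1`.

11

The symbol for carbon appears 11 times in the SMILES. Lowercase c denotes aromatic carbon and counts toward C.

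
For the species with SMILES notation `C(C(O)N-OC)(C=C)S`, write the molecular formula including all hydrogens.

C5H11NO2S

Heavy atoms from the SMILES: 5 C, 1 N, 2 O, 1 S.
Implicit hydrogens by atom environment:
  3 × C: 1 H each → 3
  1 × C: 3 H
  1 × C: 2 H
  1 × N: 1 H
  1 × O: 1 H
  1 × O: no H
  1 × S: 1 H
  Total hydrogens = 11.
Molecular formula: C5H11NO2S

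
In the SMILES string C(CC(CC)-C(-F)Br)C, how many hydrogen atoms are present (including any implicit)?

14

Hydrogens are implicit in SMILES; fill each atom to its normal valence:
  3 × C: 2 H each → 6
  2 × C: 3 H each → 6
  2 × C: 1 H each → 2
  1 × Br: no H
  1 × F: no H
  Total hydrogens = 14.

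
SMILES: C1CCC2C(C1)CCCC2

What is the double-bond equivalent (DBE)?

Molecular formula from the SMILES: C10H18.
DoU = (2C + 2 + N − H − X)/2 = (2·10 + 2 + 0 − 18 − 0)/2 = 4/2 = 2.
(Structurally: 2 ring(s) + 0 π bond(s) = 2.)

2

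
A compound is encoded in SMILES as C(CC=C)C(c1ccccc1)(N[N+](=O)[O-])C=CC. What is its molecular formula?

C14H18N2O2

Heavy atoms from the SMILES: 14 C, 2 N, 2 O.
Implicit hydrogens by atom environment:
  5 × C (aromatic): 1 H each → 5
  3 × C: 2 H each → 6
  3 × C: 1 H each → 3
  1 × C: 3 H
  1 × C: no H
  1 × C (aromatic): no H
  1 × N: 1 H
  1 × N (charge +1): no H
  1 × O: no H
  1 × O (charge -1): no H
  Total hydrogens = 18.
Molecular formula: C14H18N2O2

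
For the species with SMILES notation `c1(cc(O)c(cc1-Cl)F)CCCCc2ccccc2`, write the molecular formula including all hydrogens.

Heavy atoms from the SMILES: 16 C, 1 Cl, 1 F, 1 O.
Implicit hydrogens by atom environment:
  7 × C (aromatic): 1 H each → 7
  5 × C (aromatic): no H
  4 × C: 2 H each → 8
  1 × Cl: no H
  1 × F: no H
  1 × O: 1 H
  Total hydrogens = 16.
Molecular formula: C16H16ClFO

C16H16ClFO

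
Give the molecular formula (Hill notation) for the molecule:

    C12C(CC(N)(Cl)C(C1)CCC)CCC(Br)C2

C13H23BrClN

Heavy atoms from the SMILES: 1 Br, 13 C, 1 Cl, 1 N.
Implicit hydrogens by atom environment:
  7 × C: 2 H each → 14
  4 × C: 1 H each → 4
  1 × Br: no H
  1 × C: 3 H
  1 × C: no H
  1 × Cl: no H
  1 × N: 2 H
  Total hydrogens = 23.
Molecular formula: C13H23BrClN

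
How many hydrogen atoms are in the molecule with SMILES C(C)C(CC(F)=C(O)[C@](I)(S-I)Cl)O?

10

Hydrogens are implicit in SMILES; fill each atom to its normal valence:
  3 × C: no H
  2 × C: 2 H each → 4
  2 × I: no H
  2 × O: 1 H each → 2
  1 × C: 3 H
  1 × C: 1 H
  1 × Cl: no H
  1 × F: no H
  1 × S: no H
  Total hydrogens = 10.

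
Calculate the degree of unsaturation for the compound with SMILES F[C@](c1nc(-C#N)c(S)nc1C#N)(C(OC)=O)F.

9

Molecular formula from the SMILES: C9H4F2N4O2S.
DoU = (2C + 2 + N − H − X)/2 = (2·9 + 2 + 4 − 4 − 2)/2 = 18/2 = 9.
(Structurally: 1 ring(s) + 8 π bond(s) = 9.)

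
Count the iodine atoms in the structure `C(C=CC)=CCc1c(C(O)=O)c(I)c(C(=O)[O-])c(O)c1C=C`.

1

The symbol for iodine appears 1 time in the SMILES.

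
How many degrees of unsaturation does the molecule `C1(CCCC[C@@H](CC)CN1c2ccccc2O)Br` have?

5

Molecular formula from the SMILES: C15H22BrNO.
DoU = (2C + 2 + N − H − X)/2 = (2·15 + 2 + 1 − 22 − 1)/2 = 10/2 = 5.
(Structurally: 2 ring(s) + 3 π bond(s) = 5.)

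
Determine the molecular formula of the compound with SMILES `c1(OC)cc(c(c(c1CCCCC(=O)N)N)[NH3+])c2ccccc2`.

Heavy atoms from the SMILES: 18 C, 3 N, 2 O.
Implicit hydrogens by atom environment:
  6 × C (aromatic): 1 H each → 6
  6 × C (aromatic): no H
  4 × C: 2 H each → 8
  2 × N: 2 H each → 4
  2 × O: no H
  1 × C: 3 H
  1 × C: no H
  1 × N (charge +1): 3 H
  Total hydrogens = 24.
Net charge +1.
Molecular formula: C18H24N3O2+

C18H24N3O2+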